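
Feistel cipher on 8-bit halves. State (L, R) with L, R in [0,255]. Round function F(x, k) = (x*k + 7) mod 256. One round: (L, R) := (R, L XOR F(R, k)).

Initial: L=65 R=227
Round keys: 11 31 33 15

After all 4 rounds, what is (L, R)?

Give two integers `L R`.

Round 1 (k=11): L=227 R=137
Round 2 (k=31): L=137 R=125
Round 3 (k=33): L=125 R=173
Round 4 (k=15): L=173 R=87

Answer: 173 87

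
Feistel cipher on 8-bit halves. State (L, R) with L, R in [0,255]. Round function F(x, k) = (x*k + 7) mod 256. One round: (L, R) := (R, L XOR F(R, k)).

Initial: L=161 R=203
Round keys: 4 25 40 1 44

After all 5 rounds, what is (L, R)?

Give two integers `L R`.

Answer: 78 170

Derivation:
Round 1 (k=4): L=203 R=146
Round 2 (k=25): L=146 R=130
Round 3 (k=40): L=130 R=197
Round 4 (k=1): L=197 R=78
Round 5 (k=44): L=78 R=170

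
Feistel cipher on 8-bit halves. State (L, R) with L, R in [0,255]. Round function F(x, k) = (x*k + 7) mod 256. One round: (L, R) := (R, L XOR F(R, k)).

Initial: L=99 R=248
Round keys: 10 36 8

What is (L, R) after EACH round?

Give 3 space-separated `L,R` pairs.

Answer: 248,212 212,47 47,171

Derivation:
Round 1 (k=10): L=248 R=212
Round 2 (k=36): L=212 R=47
Round 3 (k=8): L=47 R=171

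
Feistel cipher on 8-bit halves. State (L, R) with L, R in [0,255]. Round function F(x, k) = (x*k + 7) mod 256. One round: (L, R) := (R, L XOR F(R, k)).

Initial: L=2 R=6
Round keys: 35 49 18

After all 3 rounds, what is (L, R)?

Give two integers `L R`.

Answer: 244 244

Derivation:
Round 1 (k=35): L=6 R=219
Round 2 (k=49): L=219 R=244
Round 3 (k=18): L=244 R=244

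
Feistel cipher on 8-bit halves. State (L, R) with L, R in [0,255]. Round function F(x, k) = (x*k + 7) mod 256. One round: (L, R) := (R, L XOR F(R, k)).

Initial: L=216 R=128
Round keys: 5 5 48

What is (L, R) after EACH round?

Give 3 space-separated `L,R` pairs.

Round 1 (k=5): L=128 R=95
Round 2 (k=5): L=95 R=98
Round 3 (k=48): L=98 R=56

Answer: 128,95 95,98 98,56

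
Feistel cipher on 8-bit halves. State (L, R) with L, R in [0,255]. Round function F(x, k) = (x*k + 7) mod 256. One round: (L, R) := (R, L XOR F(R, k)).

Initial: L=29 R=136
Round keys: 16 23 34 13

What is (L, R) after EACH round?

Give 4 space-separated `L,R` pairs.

Answer: 136,154 154,85 85,203 203,3

Derivation:
Round 1 (k=16): L=136 R=154
Round 2 (k=23): L=154 R=85
Round 3 (k=34): L=85 R=203
Round 4 (k=13): L=203 R=3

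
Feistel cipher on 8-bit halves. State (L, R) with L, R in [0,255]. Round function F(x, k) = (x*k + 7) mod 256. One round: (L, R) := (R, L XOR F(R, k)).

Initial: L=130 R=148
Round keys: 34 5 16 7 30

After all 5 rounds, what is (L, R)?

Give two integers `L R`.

Round 1 (k=34): L=148 R=45
Round 2 (k=5): L=45 R=124
Round 3 (k=16): L=124 R=234
Round 4 (k=7): L=234 R=17
Round 5 (k=30): L=17 R=239

Answer: 17 239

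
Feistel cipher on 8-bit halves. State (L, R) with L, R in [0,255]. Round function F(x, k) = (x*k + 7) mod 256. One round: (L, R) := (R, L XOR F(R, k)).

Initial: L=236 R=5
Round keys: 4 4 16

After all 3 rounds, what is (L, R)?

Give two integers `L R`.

Answer: 230 144

Derivation:
Round 1 (k=4): L=5 R=247
Round 2 (k=4): L=247 R=230
Round 3 (k=16): L=230 R=144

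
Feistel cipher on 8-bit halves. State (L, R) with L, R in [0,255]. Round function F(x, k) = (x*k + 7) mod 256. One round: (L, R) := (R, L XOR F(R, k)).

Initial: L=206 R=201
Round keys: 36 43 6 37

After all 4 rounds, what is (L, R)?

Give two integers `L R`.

Answer: 20 124

Derivation:
Round 1 (k=36): L=201 R=133
Round 2 (k=43): L=133 R=151
Round 3 (k=6): L=151 R=20
Round 4 (k=37): L=20 R=124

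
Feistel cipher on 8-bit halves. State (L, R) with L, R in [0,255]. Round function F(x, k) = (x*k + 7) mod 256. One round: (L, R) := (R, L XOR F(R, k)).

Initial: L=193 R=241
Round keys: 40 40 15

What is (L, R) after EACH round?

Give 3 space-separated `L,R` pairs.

Round 1 (k=40): L=241 R=110
Round 2 (k=40): L=110 R=198
Round 3 (k=15): L=198 R=207

Answer: 241,110 110,198 198,207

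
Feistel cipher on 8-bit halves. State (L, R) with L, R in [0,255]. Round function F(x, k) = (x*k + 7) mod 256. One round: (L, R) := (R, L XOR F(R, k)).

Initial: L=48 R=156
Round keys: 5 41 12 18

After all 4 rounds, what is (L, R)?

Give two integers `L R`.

Round 1 (k=5): L=156 R=35
Round 2 (k=41): L=35 R=62
Round 3 (k=12): L=62 R=204
Round 4 (k=18): L=204 R=97

Answer: 204 97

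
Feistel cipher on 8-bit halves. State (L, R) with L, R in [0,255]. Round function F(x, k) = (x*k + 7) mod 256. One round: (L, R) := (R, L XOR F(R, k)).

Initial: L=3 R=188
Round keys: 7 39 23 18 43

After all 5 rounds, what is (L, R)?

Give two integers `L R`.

Round 1 (k=7): L=188 R=40
Round 2 (k=39): L=40 R=163
Round 3 (k=23): L=163 R=132
Round 4 (k=18): L=132 R=236
Round 5 (k=43): L=236 R=47

Answer: 236 47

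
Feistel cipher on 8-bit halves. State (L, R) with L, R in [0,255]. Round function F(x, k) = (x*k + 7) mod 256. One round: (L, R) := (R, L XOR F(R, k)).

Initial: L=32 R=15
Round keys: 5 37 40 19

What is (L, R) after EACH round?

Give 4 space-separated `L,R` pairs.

Round 1 (k=5): L=15 R=114
Round 2 (k=37): L=114 R=142
Round 3 (k=40): L=142 R=69
Round 4 (k=19): L=69 R=168

Answer: 15,114 114,142 142,69 69,168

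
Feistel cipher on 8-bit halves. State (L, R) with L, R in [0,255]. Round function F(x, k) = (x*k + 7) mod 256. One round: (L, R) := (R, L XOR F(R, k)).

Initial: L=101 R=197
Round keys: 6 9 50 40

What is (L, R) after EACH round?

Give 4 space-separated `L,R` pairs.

Round 1 (k=6): L=197 R=192
Round 2 (k=9): L=192 R=2
Round 3 (k=50): L=2 R=171
Round 4 (k=40): L=171 R=189

Answer: 197,192 192,2 2,171 171,189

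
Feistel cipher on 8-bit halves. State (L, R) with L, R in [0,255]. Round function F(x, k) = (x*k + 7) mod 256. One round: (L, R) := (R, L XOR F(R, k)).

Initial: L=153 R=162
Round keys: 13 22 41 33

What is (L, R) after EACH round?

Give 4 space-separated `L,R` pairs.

Answer: 162,216 216,53 53,92 92,214

Derivation:
Round 1 (k=13): L=162 R=216
Round 2 (k=22): L=216 R=53
Round 3 (k=41): L=53 R=92
Round 4 (k=33): L=92 R=214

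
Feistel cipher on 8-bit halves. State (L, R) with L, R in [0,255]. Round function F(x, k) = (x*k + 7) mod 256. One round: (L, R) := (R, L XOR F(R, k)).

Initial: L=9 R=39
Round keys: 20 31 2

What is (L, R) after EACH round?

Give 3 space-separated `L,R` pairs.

Answer: 39,26 26,10 10,1

Derivation:
Round 1 (k=20): L=39 R=26
Round 2 (k=31): L=26 R=10
Round 3 (k=2): L=10 R=1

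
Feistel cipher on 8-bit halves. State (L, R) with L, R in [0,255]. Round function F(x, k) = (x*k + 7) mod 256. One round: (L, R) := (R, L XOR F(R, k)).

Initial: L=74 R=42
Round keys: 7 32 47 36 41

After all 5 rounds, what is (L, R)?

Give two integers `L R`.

Answer: 22 64

Derivation:
Round 1 (k=7): L=42 R=103
Round 2 (k=32): L=103 R=205
Round 3 (k=47): L=205 R=205
Round 4 (k=36): L=205 R=22
Round 5 (k=41): L=22 R=64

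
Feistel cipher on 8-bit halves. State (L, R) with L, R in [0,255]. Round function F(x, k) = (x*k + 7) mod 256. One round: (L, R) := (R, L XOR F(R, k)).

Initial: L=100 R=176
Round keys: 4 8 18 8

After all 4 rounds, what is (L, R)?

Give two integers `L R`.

Answer: 246 24

Derivation:
Round 1 (k=4): L=176 R=163
Round 2 (k=8): L=163 R=175
Round 3 (k=18): L=175 R=246
Round 4 (k=8): L=246 R=24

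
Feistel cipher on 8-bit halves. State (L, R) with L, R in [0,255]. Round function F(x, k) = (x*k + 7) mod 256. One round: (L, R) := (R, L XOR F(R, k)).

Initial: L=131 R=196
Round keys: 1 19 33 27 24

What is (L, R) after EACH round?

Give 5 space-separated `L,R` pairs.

Answer: 196,72 72,155 155,74 74,78 78,29

Derivation:
Round 1 (k=1): L=196 R=72
Round 2 (k=19): L=72 R=155
Round 3 (k=33): L=155 R=74
Round 4 (k=27): L=74 R=78
Round 5 (k=24): L=78 R=29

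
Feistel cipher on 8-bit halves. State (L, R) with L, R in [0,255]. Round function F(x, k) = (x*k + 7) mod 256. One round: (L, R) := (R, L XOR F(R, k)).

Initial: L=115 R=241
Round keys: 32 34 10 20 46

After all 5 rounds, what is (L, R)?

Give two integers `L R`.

Round 1 (k=32): L=241 R=84
Round 2 (k=34): L=84 R=222
Round 3 (k=10): L=222 R=231
Round 4 (k=20): L=231 R=205
Round 5 (k=46): L=205 R=58

Answer: 205 58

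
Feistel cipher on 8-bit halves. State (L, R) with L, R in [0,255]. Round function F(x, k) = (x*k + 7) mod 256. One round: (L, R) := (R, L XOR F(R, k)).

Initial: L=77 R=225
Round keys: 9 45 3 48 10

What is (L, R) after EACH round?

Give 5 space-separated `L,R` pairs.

Round 1 (k=9): L=225 R=189
Round 2 (k=45): L=189 R=161
Round 3 (k=3): L=161 R=87
Round 4 (k=48): L=87 R=246
Round 5 (k=10): L=246 R=244

Answer: 225,189 189,161 161,87 87,246 246,244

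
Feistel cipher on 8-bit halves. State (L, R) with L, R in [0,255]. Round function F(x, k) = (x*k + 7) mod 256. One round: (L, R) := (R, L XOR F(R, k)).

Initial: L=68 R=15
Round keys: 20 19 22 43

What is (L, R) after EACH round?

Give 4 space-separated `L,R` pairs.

Round 1 (k=20): L=15 R=119
Round 2 (k=19): L=119 R=211
Round 3 (k=22): L=211 R=94
Round 4 (k=43): L=94 R=2

Answer: 15,119 119,211 211,94 94,2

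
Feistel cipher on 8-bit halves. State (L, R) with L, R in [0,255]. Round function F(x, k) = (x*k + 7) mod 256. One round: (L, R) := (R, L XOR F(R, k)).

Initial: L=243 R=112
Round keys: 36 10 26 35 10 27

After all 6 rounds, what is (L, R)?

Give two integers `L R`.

Answer: 208 58

Derivation:
Round 1 (k=36): L=112 R=52
Round 2 (k=10): L=52 R=127
Round 3 (k=26): L=127 R=217
Round 4 (k=35): L=217 R=205
Round 5 (k=10): L=205 R=208
Round 6 (k=27): L=208 R=58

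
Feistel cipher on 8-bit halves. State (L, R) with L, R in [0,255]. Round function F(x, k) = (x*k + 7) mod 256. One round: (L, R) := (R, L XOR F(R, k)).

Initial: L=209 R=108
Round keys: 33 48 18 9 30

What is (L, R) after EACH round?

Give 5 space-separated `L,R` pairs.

Round 1 (k=33): L=108 R=34
Round 2 (k=48): L=34 R=11
Round 3 (k=18): L=11 R=239
Round 4 (k=9): L=239 R=101
Round 5 (k=30): L=101 R=50

Answer: 108,34 34,11 11,239 239,101 101,50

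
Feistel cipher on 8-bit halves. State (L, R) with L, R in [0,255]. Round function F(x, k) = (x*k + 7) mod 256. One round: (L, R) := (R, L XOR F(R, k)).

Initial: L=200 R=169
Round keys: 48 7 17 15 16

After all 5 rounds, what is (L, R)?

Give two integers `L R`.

Answer: 17 168

Derivation:
Round 1 (k=48): L=169 R=127
Round 2 (k=7): L=127 R=41
Round 3 (k=17): L=41 R=191
Round 4 (k=15): L=191 R=17
Round 5 (k=16): L=17 R=168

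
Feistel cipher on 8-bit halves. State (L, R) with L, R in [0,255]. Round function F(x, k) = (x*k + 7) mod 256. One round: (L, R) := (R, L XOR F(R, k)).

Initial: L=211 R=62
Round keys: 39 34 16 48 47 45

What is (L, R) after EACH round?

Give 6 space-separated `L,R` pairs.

Answer: 62,170 170,165 165,253 253,210 210,104 104,157

Derivation:
Round 1 (k=39): L=62 R=170
Round 2 (k=34): L=170 R=165
Round 3 (k=16): L=165 R=253
Round 4 (k=48): L=253 R=210
Round 5 (k=47): L=210 R=104
Round 6 (k=45): L=104 R=157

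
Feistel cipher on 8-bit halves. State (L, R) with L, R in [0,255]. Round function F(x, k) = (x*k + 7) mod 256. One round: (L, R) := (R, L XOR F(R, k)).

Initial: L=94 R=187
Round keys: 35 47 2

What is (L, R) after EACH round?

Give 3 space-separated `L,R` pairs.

Answer: 187,198 198,218 218,125

Derivation:
Round 1 (k=35): L=187 R=198
Round 2 (k=47): L=198 R=218
Round 3 (k=2): L=218 R=125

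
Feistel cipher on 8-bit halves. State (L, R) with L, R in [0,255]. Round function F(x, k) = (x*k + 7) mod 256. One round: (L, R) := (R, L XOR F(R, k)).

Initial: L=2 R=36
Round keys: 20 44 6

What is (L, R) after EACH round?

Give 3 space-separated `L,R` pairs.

Answer: 36,213 213,135 135,228

Derivation:
Round 1 (k=20): L=36 R=213
Round 2 (k=44): L=213 R=135
Round 3 (k=6): L=135 R=228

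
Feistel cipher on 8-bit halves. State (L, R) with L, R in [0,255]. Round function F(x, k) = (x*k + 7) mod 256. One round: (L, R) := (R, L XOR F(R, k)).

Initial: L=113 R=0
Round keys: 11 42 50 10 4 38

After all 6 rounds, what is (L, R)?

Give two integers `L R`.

Round 1 (k=11): L=0 R=118
Round 2 (k=42): L=118 R=99
Round 3 (k=50): L=99 R=43
Round 4 (k=10): L=43 R=214
Round 5 (k=4): L=214 R=116
Round 6 (k=38): L=116 R=233

Answer: 116 233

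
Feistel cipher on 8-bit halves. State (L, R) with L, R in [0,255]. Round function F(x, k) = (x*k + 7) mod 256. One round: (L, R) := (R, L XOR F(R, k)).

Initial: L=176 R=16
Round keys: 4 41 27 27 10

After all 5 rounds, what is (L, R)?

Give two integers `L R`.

Answer: 247 115

Derivation:
Round 1 (k=4): L=16 R=247
Round 2 (k=41): L=247 R=134
Round 3 (k=27): L=134 R=222
Round 4 (k=27): L=222 R=247
Round 5 (k=10): L=247 R=115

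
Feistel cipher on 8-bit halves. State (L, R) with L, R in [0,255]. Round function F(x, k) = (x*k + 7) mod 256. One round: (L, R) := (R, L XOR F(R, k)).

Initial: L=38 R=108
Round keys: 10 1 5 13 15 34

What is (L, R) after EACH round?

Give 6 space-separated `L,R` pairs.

Round 1 (k=10): L=108 R=25
Round 2 (k=1): L=25 R=76
Round 3 (k=5): L=76 R=154
Round 4 (k=13): L=154 R=149
Round 5 (k=15): L=149 R=88
Round 6 (k=34): L=88 R=34

Answer: 108,25 25,76 76,154 154,149 149,88 88,34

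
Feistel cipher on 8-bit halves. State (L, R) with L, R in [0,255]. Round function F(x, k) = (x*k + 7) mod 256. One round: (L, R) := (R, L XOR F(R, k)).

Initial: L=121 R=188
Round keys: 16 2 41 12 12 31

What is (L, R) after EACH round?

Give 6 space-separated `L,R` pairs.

Round 1 (k=16): L=188 R=190
Round 2 (k=2): L=190 R=63
Round 3 (k=41): L=63 R=160
Round 4 (k=12): L=160 R=184
Round 5 (k=12): L=184 R=7
Round 6 (k=31): L=7 R=88

Answer: 188,190 190,63 63,160 160,184 184,7 7,88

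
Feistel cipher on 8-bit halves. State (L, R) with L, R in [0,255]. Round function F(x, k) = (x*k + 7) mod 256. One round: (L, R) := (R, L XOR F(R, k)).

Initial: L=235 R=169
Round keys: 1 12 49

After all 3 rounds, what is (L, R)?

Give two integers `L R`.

Answer: 226 18

Derivation:
Round 1 (k=1): L=169 R=91
Round 2 (k=12): L=91 R=226
Round 3 (k=49): L=226 R=18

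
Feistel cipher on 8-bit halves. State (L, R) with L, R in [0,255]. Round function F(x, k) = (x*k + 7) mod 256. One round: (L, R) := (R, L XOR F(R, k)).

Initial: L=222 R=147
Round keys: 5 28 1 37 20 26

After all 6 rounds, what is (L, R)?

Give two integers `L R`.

Answer: 172 61

Derivation:
Round 1 (k=5): L=147 R=56
Round 2 (k=28): L=56 R=180
Round 3 (k=1): L=180 R=131
Round 4 (k=37): L=131 R=66
Round 5 (k=20): L=66 R=172
Round 6 (k=26): L=172 R=61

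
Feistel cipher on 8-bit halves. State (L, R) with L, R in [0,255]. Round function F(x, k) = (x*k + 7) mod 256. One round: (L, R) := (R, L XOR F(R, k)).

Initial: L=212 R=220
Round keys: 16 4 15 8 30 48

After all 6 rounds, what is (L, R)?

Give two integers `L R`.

Answer: 28 23

Derivation:
Round 1 (k=16): L=220 R=19
Round 2 (k=4): L=19 R=143
Round 3 (k=15): L=143 R=123
Round 4 (k=8): L=123 R=80
Round 5 (k=30): L=80 R=28
Round 6 (k=48): L=28 R=23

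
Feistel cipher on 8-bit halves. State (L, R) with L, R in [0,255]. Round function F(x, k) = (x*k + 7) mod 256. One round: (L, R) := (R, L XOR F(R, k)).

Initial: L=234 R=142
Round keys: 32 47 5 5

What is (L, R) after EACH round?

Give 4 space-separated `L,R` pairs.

Round 1 (k=32): L=142 R=45
Round 2 (k=47): L=45 R=196
Round 3 (k=5): L=196 R=246
Round 4 (k=5): L=246 R=17

Answer: 142,45 45,196 196,246 246,17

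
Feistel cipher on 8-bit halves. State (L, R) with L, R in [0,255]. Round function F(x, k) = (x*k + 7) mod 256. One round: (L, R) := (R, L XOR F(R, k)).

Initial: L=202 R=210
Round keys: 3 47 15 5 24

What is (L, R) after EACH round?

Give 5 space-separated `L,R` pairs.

Answer: 210,183 183,114 114,2 2,99 99,77

Derivation:
Round 1 (k=3): L=210 R=183
Round 2 (k=47): L=183 R=114
Round 3 (k=15): L=114 R=2
Round 4 (k=5): L=2 R=99
Round 5 (k=24): L=99 R=77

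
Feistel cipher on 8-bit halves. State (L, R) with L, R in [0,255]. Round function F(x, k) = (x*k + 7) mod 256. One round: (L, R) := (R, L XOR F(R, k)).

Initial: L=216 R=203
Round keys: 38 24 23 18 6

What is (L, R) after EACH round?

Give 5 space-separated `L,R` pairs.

Round 1 (k=38): L=203 R=241
Round 2 (k=24): L=241 R=84
Round 3 (k=23): L=84 R=98
Round 4 (k=18): L=98 R=191
Round 5 (k=6): L=191 R=227

Answer: 203,241 241,84 84,98 98,191 191,227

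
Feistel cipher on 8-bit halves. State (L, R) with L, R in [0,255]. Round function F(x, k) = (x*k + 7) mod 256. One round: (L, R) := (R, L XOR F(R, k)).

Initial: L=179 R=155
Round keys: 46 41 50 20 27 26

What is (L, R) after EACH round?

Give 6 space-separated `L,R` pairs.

Round 1 (k=46): L=155 R=82
Round 2 (k=41): L=82 R=178
Round 3 (k=50): L=178 R=153
Round 4 (k=20): L=153 R=73
Round 5 (k=27): L=73 R=35
Round 6 (k=26): L=35 R=220

Answer: 155,82 82,178 178,153 153,73 73,35 35,220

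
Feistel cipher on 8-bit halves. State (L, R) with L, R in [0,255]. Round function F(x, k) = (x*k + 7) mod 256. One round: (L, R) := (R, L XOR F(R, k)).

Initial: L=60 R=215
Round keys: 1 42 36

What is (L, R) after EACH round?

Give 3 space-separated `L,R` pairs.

Round 1 (k=1): L=215 R=226
Round 2 (k=42): L=226 R=204
Round 3 (k=36): L=204 R=85

Answer: 215,226 226,204 204,85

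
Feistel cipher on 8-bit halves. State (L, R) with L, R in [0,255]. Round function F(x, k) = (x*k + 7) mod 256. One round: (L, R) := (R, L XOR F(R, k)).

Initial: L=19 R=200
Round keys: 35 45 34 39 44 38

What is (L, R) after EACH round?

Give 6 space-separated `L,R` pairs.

Round 1 (k=35): L=200 R=76
Round 2 (k=45): L=76 R=171
Round 3 (k=34): L=171 R=241
Round 4 (k=39): L=241 R=21
Round 5 (k=44): L=21 R=82
Round 6 (k=38): L=82 R=38

Answer: 200,76 76,171 171,241 241,21 21,82 82,38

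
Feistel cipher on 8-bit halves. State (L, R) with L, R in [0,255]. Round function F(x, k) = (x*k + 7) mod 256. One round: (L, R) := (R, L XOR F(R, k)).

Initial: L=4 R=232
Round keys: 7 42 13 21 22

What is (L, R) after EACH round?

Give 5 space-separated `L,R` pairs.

Round 1 (k=7): L=232 R=91
Round 2 (k=42): L=91 R=29
Round 3 (k=13): L=29 R=219
Round 4 (k=21): L=219 R=227
Round 5 (k=22): L=227 R=82

Answer: 232,91 91,29 29,219 219,227 227,82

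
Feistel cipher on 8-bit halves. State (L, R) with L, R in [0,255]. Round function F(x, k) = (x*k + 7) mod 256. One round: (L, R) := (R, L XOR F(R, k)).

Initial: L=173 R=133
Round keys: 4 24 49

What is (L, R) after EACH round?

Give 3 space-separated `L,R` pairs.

Answer: 133,182 182,146 146,79

Derivation:
Round 1 (k=4): L=133 R=182
Round 2 (k=24): L=182 R=146
Round 3 (k=49): L=146 R=79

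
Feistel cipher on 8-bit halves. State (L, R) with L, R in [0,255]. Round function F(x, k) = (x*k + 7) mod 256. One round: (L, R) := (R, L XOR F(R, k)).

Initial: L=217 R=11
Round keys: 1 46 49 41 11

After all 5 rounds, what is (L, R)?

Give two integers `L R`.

Answer: 91 74

Derivation:
Round 1 (k=1): L=11 R=203
Round 2 (k=46): L=203 R=138
Round 3 (k=49): L=138 R=186
Round 4 (k=41): L=186 R=91
Round 5 (k=11): L=91 R=74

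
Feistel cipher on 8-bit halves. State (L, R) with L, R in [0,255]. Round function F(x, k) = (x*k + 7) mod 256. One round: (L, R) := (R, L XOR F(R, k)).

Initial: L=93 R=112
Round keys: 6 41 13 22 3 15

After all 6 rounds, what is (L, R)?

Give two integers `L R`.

Round 1 (k=6): L=112 R=250
Round 2 (k=41): L=250 R=97
Round 3 (k=13): L=97 R=14
Round 4 (k=22): L=14 R=90
Round 5 (k=3): L=90 R=27
Round 6 (k=15): L=27 R=198

Answer: 27 198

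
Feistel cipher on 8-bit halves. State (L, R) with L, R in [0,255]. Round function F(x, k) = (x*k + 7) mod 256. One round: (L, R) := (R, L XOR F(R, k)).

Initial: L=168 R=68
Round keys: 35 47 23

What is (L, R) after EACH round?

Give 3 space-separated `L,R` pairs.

Round 1 (k=35): L=68 R=251
Round 2 (k=47): L=251 R=88
Round 3 (k=23): L=88 R=20

Answer: 68,251 251,88 88,20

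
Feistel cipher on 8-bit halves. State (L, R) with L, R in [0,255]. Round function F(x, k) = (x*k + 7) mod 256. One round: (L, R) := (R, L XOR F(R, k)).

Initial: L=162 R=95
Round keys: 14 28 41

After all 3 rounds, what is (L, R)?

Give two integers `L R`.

Round 1 (k=14): L=95 R=155
Round 2 (k=28): L=155 R=164
Round 3 (k=41): L=164 R=208

Answer: 164 208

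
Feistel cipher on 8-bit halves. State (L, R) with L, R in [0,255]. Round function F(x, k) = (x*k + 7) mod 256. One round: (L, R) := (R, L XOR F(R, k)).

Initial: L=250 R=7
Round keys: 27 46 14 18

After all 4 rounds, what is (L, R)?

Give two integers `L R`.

Round 1 (k=27): L=7 R=62
Round 2 (k=46): L=62 R=44
Round 3 (k=14): L=44 R=81
Round 4 (k=18): L=81 R=149

Answer: 81 149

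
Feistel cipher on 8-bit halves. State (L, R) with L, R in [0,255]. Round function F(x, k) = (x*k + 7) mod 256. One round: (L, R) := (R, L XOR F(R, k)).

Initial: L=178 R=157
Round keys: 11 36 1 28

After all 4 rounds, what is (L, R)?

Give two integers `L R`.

Round 1 (k=11): L=157 R=116
Round 2 (k=36): L=116 R=202
Round 3 (k=1): L=202 R=165
Round 4 (k=28): L=165 R=217

Answer: 165 217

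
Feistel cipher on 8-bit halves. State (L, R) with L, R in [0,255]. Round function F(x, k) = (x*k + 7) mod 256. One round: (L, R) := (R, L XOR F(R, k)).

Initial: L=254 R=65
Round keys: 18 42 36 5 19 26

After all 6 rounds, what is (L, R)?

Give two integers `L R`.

Answer: 56 140

Derivation:
Round 1 (k=18): L=65 R=103
Round 2 (k=42): L=103 R=172
Round 3 (k=36): L=172 R=80
Round 4 (k=5): L=80 R=59
Round 5 (k=19): L=59 R=56
Round 6 (k=26): L=56 R=140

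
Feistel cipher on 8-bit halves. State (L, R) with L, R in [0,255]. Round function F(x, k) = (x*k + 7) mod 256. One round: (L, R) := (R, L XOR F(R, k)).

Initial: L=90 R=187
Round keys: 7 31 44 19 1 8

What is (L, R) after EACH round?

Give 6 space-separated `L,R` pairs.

Round 1 (k=7): L=187 R=126
Round 2 (k=31): L=126 R=242
Round 3 (k=44): L=242 R=225
Round 4 (k=19): L=225 R=72
Round 5 (k=1): L=72 R=174
Round 6 (k=8): L=174 R=63

Answer: 187,126 126,242 242,225 225,72 72,174 174,63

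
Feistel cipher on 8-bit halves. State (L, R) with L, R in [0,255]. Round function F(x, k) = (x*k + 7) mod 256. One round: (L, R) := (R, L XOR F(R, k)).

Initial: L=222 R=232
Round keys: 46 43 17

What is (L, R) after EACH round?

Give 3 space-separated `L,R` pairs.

Round 1 (k=46): L=232 R=105
Round 2 (k=43): L=105 R=66
Round 3 (k=17): L=66 R=0

Answer: 232,105 105,66 66,0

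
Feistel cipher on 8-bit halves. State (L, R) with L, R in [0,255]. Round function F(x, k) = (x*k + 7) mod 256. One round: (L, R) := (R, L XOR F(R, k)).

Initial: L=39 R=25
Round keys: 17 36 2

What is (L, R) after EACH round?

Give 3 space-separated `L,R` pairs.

Round 1 (k=17): L=25 R=151
Round 2 (k=36): L=151 R=90
Round 3 (k=2): L=90 R=44

Answer: 25,151 151,90 90,44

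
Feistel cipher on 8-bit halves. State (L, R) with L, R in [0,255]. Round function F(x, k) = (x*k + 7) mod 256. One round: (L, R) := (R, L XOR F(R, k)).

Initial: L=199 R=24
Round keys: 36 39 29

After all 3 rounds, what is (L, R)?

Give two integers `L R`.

Round 1 (k=36): L=24 R=160
Round 2 (k=39): L=160 R=127
Round 3 (k=29): L=127 R=202

Answer: 127 202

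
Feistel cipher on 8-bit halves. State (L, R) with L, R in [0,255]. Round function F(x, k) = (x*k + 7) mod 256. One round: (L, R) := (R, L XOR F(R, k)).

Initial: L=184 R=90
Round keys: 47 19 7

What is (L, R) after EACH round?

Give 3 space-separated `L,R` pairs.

Answer: 90,53 53,172 172,142

Derivation:
Round 1 (k=47): L=90 R=53
Round 2 (k=19): L=53 R=172
Round 3 (k=7): L=172 R=142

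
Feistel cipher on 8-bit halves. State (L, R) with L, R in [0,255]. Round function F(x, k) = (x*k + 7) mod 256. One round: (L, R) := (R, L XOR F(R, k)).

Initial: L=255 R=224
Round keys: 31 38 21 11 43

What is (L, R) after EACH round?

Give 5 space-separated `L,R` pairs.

Answer: 224,216 216,247 247,146 146,186 186,215

Derivation:
Round 1 (k=31): L=224 R=216
Round 2 (k=38): L=216 R=247
Round 3 (k=21): L=247 R=146
Round 4 (k=11): L=146 R=186
Round 5 (k=43): L=186 R=215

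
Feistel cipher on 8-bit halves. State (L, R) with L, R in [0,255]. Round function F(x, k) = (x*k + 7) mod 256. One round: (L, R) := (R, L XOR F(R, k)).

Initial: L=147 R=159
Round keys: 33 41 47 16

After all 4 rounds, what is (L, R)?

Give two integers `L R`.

Round 1 (k=33): L=159 R=21
Round 2 (k=41): L=21 R=251
Round 3 (k=47): L=251 R=9
Round 4 (k=16): L=9 R=108

Answer: 9 108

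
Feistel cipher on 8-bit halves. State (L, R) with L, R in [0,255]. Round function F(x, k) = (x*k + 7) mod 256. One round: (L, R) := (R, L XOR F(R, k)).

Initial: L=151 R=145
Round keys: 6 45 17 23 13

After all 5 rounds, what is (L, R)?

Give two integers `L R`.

Round 1 (k=6): L=145 R=250
Round 2 (k=45): L=250 R=104
Round 3 (k=17): L=104 R=21
Round 4 (k=23): L=21 R=130
Round 5 (k=13): L=130 R=180

Answer: 130 180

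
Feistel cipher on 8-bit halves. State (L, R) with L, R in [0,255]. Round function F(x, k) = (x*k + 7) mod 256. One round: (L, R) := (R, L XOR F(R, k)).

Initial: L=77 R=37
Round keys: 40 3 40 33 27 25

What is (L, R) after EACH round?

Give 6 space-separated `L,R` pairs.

Round 1 (k=40): L=37 R=130
Round 2 (k=3): L=130 R=168
Round 3 (k=40): L=168 R=197
Round 4 (k=33): L=197 R=196
Round 5 (k=27): L=196 R=118
Round 6 (k=25): L=118 R=73

Answer: 37,130 130,168 168,197 197,196 196,118 118,73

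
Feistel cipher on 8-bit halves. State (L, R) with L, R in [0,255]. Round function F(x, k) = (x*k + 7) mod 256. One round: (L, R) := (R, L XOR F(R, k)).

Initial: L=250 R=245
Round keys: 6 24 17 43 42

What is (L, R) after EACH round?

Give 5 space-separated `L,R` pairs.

Answer: 245,63 63,26 26,254 254,171 171,235

Derivation:
Round 1 (k=6): L=245 R=63
Round 2 (k=24): L=63 R=26
Round 3 (k=17): L=26 R=254
Round 4 (k=43): L=254 R=171
Round 5 (k=42): L=171 R=235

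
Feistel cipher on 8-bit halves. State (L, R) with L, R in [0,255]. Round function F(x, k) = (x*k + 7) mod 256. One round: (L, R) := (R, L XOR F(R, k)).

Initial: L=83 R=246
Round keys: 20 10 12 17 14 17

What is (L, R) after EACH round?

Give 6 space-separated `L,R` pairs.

Round 1 (k=20): L=246 R=108
Round 2 (k=10): L=108 R=201
Round 3 (k=12): L=201 R=31
Round 4 (k=17): L=31 R=223
Round 5 (k=14): L=223 R=38
Round 6 (k=17): L=38 R=82

Answer: 246,108 108,201 201,31 31,223 223,38 38,82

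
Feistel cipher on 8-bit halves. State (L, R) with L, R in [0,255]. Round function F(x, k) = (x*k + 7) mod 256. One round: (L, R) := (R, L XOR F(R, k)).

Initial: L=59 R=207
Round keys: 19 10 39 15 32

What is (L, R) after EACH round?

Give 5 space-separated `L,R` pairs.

Round 1 (k=19): L=207 R=95
Round 2 (k=10): L=95 R=114
Round 3 (k=39): L=114 R=58
Round 4 (k=15): L=58 R=31
Round 5 (k=32): L=31 R=221

Answer: 207,95 95,114 114,58 58,31 31,221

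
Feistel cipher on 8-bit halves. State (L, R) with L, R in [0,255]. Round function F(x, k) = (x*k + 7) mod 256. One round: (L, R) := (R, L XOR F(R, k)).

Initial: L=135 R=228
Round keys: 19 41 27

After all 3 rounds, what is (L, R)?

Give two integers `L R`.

Round 1 (k=19): L=228 R=116
Round 2 (k=41): L=116 R=127
Round 3 (k=27): L=127 R=24

Answer: 127 24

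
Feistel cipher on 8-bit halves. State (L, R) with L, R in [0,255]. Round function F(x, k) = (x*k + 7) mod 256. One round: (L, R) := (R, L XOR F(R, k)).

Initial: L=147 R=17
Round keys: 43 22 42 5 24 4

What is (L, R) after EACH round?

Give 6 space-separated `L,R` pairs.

Answer: 17,113 113,172 172,78 78,33 33,81 81,106

Derivation:
Round 1 (k=43): L=17 R=113
Round 2 (k=22): L=113 R=172
Round 3 (k=42): L=172 R=78
Round 4 (k=5): L=78 R=33
Round 5 (k=24): L=33 R=81
Round 6 (k=4): L=81 R=106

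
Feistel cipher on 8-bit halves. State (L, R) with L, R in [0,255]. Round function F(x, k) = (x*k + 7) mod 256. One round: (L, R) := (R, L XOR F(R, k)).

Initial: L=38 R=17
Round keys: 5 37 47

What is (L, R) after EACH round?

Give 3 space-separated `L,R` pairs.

Round 1 (k=5): L=17 R=122
Round 2 (k=37): L=122 R=184
Round 3 (k=47): L=184 R=181

Answer: 17,122 122,184 184,181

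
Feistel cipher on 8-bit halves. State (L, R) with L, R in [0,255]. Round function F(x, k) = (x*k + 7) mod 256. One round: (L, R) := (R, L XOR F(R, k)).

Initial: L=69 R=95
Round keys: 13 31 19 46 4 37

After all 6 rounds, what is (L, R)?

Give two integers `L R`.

Answer: 60 245

Derivation:
Round 1 (k=13): L=95 R=159
Round 2 (k=31): L=159 R=23
Round 3 (k=19): L=23 R=35
Round 4 (k=46): L=35 R=70
Round 5 (k=4): L=70 R=60
Round 6 (k=37): L=60 R=245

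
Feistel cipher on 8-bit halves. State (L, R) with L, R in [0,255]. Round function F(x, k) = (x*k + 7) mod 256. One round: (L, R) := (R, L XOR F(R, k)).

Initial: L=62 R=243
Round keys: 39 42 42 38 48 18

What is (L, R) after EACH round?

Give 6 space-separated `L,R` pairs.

Answer: 243,50 50,200 200,229 229,205 205,146 146,134

Derivation:
Round 1 (k=39): L=243 R=50
Round 2 (k=42): L=50 R=200
Round 3 (k=42): L=200 R=229
Round 4 (k=38): L=229 R=205
Round 5 (k=48): L=205 R=146
Round 6 (k=18): L=146 R=134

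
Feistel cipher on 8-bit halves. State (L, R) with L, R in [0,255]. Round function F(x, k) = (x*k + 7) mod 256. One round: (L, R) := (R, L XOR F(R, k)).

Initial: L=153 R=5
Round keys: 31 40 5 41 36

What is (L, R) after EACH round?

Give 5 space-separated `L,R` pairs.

Answer: 5,59 59,58 58,18 18,211 211,161

Derivation:
Round 1 (k=31): L=5 R=59
Round 2 (k=40): L=59 R=58
Round 3 (k=5): L=58 R=18
Round 4 (k=41): L=18 R=211
Round 5 (k=36): L=211 R=161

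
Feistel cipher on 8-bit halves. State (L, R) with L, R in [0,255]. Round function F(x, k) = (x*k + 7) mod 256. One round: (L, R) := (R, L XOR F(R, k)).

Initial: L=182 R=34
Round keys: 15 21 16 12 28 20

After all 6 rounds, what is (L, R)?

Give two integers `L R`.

Answer: 47 80

Derivation:
Round 1 (k=15): L=34 R=179
Round 2 (k=21): L=179 R=148
Round 3 (k=16): L=148 R=244
Round 4 (k=12): L=244 R=227
Round 5 (k=28): L=227 R=47
Round 6 (k=20): L=47 R=80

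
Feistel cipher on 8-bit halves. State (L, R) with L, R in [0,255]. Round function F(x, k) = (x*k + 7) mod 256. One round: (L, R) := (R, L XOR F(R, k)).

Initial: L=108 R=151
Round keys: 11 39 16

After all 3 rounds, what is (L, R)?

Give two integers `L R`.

Answer: 200 111

Derivation:
Round 1 (k=11): L=151 R=232
Round 2 (k=39): L=232 R=200
Round 3 (k=16): L=200 R=111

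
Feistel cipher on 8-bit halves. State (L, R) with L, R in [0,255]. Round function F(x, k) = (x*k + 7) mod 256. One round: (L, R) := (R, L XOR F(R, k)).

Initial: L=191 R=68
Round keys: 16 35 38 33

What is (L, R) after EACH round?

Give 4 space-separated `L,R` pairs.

Round 1 (k=16): L=68 R=248
Round 2 (k=35): L=248 R=171
Round 3 (k=38): L=171 R=145
Round 4 (k=33): L=145 R=19

Answer: 68,248 248,171 171,145 145,19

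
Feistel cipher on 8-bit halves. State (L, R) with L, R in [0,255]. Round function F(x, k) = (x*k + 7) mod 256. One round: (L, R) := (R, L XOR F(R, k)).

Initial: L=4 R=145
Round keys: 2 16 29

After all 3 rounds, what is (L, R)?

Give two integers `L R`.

Answer: 70 216

Derivation:
Round 1 (k=2): L=145 R=45
Round 2 (k=16): L=45 R=70
Round 3 (k=29): L=70 R=216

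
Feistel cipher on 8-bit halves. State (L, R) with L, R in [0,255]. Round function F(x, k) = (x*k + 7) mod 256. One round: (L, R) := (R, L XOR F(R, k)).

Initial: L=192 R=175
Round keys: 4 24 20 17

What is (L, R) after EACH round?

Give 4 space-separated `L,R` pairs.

Answer: 175,3 3,224 224,132 132,43

Derivation:
Round 1 (k=4): L=175 R=3
Round 2 (k=24): L=3 R=224
Round 3 (k=20): L=224 R=132
Round 4 (k=17): L=132 R=43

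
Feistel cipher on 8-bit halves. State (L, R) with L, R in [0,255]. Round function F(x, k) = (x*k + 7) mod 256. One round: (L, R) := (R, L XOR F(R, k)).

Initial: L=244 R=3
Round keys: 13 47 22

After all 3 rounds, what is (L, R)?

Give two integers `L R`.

Answer: 14 225

Derivation:
Round 1 (k=13): L=3 R=218
Round 2 (k=47): L=218 R=14
Round 3 (k=22): L=14 R=225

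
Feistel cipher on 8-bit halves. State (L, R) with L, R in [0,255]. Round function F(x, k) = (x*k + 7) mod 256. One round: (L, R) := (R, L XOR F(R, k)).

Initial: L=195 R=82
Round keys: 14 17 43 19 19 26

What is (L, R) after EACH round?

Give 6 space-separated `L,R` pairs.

Answer: 82,64 64,21 21,206 206,68 68,221 221,61

Derivation:
Round 1 (k=14): L=82 R=64
Round 2 (k=17): L=64 R=21
Round 3 (k=43): L=21 R=206
Round 4 (k=19): L=206 R=68
Round 5 (k=19): L=68 R=221
Round 6 (k=26): L=221 R=61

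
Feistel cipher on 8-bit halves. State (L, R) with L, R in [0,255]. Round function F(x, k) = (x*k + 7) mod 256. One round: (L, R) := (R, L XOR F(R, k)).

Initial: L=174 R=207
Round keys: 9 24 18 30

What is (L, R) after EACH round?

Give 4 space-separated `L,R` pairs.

Answer: 207,224 224,200 200,247 247,49

Derivation:
Round 1 (k=9): L=207 R=224
Round 2 (k=24): L=224 R=200
Round 3 (k=18): L=200 R=247
Round 4 (k=30): L=247 R=49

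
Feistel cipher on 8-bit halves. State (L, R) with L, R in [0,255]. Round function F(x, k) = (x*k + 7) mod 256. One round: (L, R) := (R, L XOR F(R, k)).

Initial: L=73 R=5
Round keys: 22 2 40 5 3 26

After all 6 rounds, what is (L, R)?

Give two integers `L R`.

Answer: 216 83

Derivation:
Round 1 (k=22): L=5 R=60
Round 2 (k=2): L=60 R=122
Round 3 (k=40): L=122 R=43
Round 4 (k=5): L=43 R=164
Round 5 (k=3): L=164 R=216
Round 6 (k=26): L=216 R=83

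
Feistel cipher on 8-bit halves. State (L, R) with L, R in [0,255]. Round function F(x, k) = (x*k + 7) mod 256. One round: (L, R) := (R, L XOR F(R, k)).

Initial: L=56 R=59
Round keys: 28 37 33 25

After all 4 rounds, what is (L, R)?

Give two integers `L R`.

Answer: 119 43

Derivation:
Round 1 (k=28): L=59 R=67
Round 2 (k=37): L=67 R=141
Round 3 (k=33): L=141 R=119
Round 4 (k=25): L=119 R=43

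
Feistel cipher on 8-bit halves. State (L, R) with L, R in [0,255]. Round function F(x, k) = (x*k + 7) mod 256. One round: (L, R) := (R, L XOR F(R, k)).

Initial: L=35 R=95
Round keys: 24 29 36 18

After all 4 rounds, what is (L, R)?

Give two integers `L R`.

Answer: 187 81

Derivation:
Round 1 (k=24): L=95 R=204
Round 2 (k=29): L=204 R=124
Round 3 (k=36): L=124 R=187
Round 4 (k=18): L=187 R=81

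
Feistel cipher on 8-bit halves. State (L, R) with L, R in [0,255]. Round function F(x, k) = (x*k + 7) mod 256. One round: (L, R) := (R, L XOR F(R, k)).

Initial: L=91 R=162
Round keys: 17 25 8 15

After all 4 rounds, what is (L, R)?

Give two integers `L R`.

Answer: 205 225

Derivation:
Round 1 (k=17): L=162 R=146
Round 2 (k=25): L=146 R=235
Round 3 (k=8): L=235 R=205
Round 4 (k=15): L=205 R=225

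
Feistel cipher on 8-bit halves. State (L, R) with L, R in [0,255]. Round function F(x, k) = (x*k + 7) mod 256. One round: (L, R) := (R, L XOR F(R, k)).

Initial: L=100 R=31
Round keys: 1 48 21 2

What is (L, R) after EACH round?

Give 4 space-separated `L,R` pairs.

Answer: 31,66 66,120 120,157 157,57

Derivation:
Round 1 (k=1): L=31 R=66
Round 2 (k=48): L=66 R=120
Round 3 (k=21): L=120 R=157
Round 4 (k=2): L=157 R=57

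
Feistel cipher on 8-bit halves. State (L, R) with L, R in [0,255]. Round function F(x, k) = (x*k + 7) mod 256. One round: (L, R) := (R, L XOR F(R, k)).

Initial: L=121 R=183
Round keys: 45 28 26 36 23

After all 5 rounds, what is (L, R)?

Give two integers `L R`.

Round 1 (k=45): L=183 R=75
Round 2 (k=28): L=75 R=140
Round 3 (k=26): L=140 R=116
Round 4 (k=36): L=116 R=219
Round 5 (k=23): L=219 R=192

Answer: 219 192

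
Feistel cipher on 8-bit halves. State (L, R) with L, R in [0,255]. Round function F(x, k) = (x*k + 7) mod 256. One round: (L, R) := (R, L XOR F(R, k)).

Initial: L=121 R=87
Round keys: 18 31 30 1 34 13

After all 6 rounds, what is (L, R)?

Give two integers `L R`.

Round 1 (k=18): L=87 R=92
Round 2 (k=31): L=92 R=124
Round 3 (k=30): L=124 R=211
Round 4 (k=1): L=211 R=166
Round 5 (k=34): L=166 R=192
Round 6 (k=13): L=192 R=97

Answer: 192 97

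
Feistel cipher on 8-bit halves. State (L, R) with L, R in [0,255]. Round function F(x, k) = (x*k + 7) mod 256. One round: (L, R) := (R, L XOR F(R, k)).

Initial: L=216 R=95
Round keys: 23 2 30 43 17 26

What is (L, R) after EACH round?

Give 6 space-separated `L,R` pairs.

Answer: 95,72 72,200 200,63 63,84 84,164 164,251

Derivation:
Round 1 (k=23): L=95 R=72
Round 2 (k=2): L=72 R=200
Round 3 (k=30): L=200 R=63
Round 4 (k=43): L=63 R=84
Round 5 (k=17): L=84 R=164
Round 6 (k=26): L=164 R=251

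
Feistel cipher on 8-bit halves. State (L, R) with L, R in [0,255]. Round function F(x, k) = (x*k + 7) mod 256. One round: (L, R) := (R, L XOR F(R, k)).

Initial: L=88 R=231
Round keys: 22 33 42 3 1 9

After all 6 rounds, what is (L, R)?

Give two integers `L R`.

Round 1 (k=22): L=231 R=185
Round 2 (k=33): L=185 R=7
Round 3 (k=42): L=7 R=148
Round 4 (k=3): L=148 R=196
Round 5 (k=1): L=196 R=95
Round 6 (k=9): L=95 R=154

Answer: 95 154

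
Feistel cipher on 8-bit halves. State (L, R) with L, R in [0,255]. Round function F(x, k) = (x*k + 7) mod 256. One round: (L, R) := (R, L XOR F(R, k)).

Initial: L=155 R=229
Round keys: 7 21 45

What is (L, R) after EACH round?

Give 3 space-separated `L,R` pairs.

Answer: 229,209 209,201 201,141

Derivation:
Round 1 (k=7): L=229 R=209
Round 2 (k=21): L=209 R=201
Round 3 (k=45): L=201 R=141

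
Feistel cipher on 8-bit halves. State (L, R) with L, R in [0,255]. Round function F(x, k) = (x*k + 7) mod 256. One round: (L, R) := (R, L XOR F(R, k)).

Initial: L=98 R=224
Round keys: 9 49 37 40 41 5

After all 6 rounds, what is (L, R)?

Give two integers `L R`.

Answer: 188 88

Derivation:
Round 1 (k=9): L=224 R=133
Round 2 (k=49): L=133 R=156
Round 3 (k=37): L=156 R=22
Round 4 (k=40): L=22 R=235
Round 5 (k=41): L=235 R=188
Round 6 (k=5): L=188 R=88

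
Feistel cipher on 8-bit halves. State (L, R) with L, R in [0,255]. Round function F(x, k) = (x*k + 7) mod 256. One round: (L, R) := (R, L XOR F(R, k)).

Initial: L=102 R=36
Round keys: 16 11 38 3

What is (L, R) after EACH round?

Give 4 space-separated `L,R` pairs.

Answer: 36,33 33,86 86,234 234,147

Derivation:
Round 1 (k=16): L=36 R=33
Round 2 (k=11): L=33 R=86
Round 3 (k=38): L=86 R=234
Round 4 (k=3): L=234 R=147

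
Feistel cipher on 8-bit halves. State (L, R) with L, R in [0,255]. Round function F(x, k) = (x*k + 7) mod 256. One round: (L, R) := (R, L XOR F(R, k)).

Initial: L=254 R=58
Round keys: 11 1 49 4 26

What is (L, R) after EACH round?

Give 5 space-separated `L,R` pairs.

Answer: 58,123 123,184 184,68 68,175 175,137

Derivation:
Round 1 (k=11): L=58 R=123
Round 2 (k=1): L=123 R=184
Round 3 (k=49): L=184 R=68
Round 4 (k=4): L=68 R=175
Round 5 (k=26): L=175 R=137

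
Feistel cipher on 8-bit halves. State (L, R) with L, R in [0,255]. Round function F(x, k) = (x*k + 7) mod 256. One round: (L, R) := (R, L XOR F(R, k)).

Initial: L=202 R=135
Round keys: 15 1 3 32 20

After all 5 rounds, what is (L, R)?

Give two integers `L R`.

Round 1 (k=15): L=135 R=58
Round 2 (k=1): L=58 R=198
Round 3 (k=3): L=198 R=99
Round 4 (k=32): L=99 R=161
Round 5 (k=20): L=161 R=248

Answer: 161 248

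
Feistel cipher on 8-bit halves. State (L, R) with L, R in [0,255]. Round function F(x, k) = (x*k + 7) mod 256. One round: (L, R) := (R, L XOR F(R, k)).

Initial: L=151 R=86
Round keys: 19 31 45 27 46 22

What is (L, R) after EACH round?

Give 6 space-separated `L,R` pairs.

Answer: 86,254 254,159 159,4 4,236 236,107 107,213

Derivation:
Round 1 (k=19): L=86 R=254
Round 2 (k=31): L=254 R=159
Round 3 (k=45): L=159 R=4
Round 4 (k=27): L=4 R=236
Round 5 (k=46): L=236 R=107
Round 6 (k=22): L=107 R=213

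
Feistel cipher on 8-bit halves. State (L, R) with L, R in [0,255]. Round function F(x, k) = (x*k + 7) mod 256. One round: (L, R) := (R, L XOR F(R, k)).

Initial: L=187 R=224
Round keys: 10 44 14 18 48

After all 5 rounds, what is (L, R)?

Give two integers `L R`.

Answer: 246 82

Derivation:
Round 1 (k=10): L=224 R=124
Round 2 (k=44): L=124 R=183
Round 3 (k=14): L=183 R=117
Round 4 (k=18): L=117 R=246
Round 5 (k=48): L=246 R=82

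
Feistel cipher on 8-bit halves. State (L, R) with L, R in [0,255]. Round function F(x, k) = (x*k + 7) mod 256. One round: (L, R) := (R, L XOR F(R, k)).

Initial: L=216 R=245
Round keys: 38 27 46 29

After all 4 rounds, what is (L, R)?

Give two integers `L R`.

Answer: 44 0

Derivation:
Round 1 (k=38): L=245 R=189
Round 2 (k=27): L=189 R=3
Round 3 (k=46): L=3 R=44
Round 4 (k=29): L=44 R=0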